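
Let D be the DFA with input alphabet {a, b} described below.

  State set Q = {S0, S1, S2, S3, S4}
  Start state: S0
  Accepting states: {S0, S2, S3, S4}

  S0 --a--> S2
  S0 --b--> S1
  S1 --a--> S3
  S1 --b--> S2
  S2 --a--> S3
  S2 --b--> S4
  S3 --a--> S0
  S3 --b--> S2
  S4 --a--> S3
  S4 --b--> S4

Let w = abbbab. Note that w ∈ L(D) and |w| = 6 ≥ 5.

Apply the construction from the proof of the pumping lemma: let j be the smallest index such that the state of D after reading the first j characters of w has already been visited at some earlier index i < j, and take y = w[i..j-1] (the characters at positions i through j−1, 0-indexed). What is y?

b

State sequence: S0 -a-> S2 -b-> S4 -b-> S4 -b-> S4 -a-> S3 -b-> S2
First repeat at step 3: S4 was already visited.

So i = 2, j = 3, giving x = w[0:2] = ab, y = w[2:3] = b, z = w[3:6] = bab.
Check: |xy| = 3 ≤ 5 and |y| = 1 ≥ 1. Reading y takes D from S4 back to S4, so every xyⁱz is accepted.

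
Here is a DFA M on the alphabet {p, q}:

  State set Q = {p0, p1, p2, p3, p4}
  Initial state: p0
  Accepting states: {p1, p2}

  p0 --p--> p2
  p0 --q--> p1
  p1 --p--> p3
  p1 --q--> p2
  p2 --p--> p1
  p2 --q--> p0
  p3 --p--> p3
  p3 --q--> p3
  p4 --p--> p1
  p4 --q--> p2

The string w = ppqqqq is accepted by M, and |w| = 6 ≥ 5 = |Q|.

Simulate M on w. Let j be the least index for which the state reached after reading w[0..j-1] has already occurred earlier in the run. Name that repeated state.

State sequence: p0 -p-> p2 -p-> p1 -q-> p2 -q-> p0 -q-> p1 -q-> p2
First repeat at step 3: p2 was already visited.

The earliest repeat is at step j = 3: M is in p2, which it already visited at step i = 1.
The DFA has 5 states, so the proof of the pumping lemma guarantees a repeated state among the first 5+1 visited; the segment between the two visits is the pumpable y.

p2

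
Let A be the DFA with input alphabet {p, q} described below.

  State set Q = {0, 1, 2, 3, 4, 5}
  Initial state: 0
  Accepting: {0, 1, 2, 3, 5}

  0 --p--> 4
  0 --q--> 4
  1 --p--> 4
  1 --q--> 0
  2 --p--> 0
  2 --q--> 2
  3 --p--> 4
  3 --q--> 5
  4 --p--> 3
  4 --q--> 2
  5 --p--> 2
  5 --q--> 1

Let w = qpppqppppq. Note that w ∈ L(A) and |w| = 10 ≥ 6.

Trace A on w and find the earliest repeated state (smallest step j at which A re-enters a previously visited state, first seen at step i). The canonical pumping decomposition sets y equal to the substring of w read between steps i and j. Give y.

State sequence: 0 -q-> 4 -p-> 3 -p-> 4 -p-> 3 -q-> 5 -p-> 2 -p-> 0 -p-> 4 -p-> 3 -q-> 5
First repeat at step 3: 4 was already visited.

So i = 1, j = 3, giving x = w[0:1] = q, y = w[1:3] = pp, z = w[3:10] = pqppppq.
Check: |xy| = 3 ≤ 6 and |y| = 2 ≥ 1. Reading y takes A from 4 back to 4, so every xyⁱz is accepted.

pp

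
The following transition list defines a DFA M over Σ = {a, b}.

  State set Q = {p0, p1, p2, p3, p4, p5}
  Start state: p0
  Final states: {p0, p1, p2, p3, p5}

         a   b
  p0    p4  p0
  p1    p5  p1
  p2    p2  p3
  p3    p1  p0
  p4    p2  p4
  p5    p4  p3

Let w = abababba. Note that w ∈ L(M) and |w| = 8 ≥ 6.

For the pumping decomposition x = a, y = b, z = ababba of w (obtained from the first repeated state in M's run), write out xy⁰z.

aababba

xy⁰z = xz = a·ababba = aababba.
Reading y = b takes M from p4 back to p4, so after x the machine is still in p4, and z then leads to the accepting state p5. Hence aababba ∈ L(M).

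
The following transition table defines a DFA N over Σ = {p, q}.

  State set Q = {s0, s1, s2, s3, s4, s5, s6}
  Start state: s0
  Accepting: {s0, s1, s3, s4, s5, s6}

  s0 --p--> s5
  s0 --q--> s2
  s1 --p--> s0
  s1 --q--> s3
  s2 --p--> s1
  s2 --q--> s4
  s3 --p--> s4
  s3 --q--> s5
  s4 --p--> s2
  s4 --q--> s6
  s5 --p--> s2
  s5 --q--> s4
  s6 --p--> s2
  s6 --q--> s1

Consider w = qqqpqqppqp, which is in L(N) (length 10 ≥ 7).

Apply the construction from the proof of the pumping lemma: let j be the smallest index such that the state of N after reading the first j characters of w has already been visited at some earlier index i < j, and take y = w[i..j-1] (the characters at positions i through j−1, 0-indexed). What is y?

qqp

State sequence: s0 -q-> s2 -q-> s4 -q-> s6 -p-> s2 -q-> s4 -q-> s6 -p-> s2 -p-> s1 -q-> s3 -p-> s4
First repeat at step 4: s2 was already visited.

So i = 1, j = 4, giving x = w[0:1] = q, y = w[1:4] = qqp, z = w[4:10] = qqppqp.
Check: |xy| = 4 ≤ 7 and |y| = 3 ≥ 1. Reading y takes N from s2 back to s2, so every xyⁱz is accepted.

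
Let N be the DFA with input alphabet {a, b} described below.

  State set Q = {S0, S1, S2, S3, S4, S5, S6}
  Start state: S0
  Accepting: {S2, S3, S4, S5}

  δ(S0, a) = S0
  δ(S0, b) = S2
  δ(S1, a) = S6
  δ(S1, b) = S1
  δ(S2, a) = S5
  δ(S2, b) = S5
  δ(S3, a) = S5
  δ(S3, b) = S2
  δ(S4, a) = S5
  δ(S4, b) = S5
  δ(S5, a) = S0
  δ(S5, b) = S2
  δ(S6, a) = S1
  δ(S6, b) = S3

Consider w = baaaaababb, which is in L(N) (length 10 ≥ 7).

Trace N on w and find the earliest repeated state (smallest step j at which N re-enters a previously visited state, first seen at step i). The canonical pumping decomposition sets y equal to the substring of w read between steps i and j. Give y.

baa

Run of N on w = b a a a a a b a b b:
  step 0: S0  (start)
  step 1: S2  (read b: S0→S2)
  step 2: S5  (read a: S2→S5)
  step 3: S0  (read a: S5→S0)   ← first repeat (S0 seen earlier)
  step 4: S0  (read a: S0→S0)
  step 5: S0  (read a: S0→S0)
  step 6: S0  (read a: S0→S0)
  step 7: S2  (read b: S0→S2)
  step 8: S5  (read a: S2→S5)
  step 9: S2  (read b: S5→S2)
  step 10: S5  (read b: S2→S5)

So i = 0, j = 3, giving x = w[0:0] = ε, y = w[0:3] = baa, z = w[3:10] = aaababb.
Check: |xy| = 3 ≤ 7 and |y| = 3 ≥ 1. Reading y takes N from S0 back to S0, so every xyⁱz is accepted.
Pumping length from the standard proof: p = 7 (the number of states). The repeated state found above gives |xy| = j ≤ 7 and |y| = j − i ≥ 1.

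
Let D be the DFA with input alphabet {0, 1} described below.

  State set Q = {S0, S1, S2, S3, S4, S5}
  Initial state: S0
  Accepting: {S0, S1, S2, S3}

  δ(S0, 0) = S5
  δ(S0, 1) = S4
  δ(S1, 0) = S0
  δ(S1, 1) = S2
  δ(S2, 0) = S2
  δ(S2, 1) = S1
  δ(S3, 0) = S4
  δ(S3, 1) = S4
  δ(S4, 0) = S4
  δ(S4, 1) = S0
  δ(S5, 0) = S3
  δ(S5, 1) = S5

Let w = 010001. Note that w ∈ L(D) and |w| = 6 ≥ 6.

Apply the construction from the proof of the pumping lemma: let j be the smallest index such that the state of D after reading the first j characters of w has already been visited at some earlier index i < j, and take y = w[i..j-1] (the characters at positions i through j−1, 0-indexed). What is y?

Run of D on w = 0 1 0 0 0 1:
  step 0: S0  (start)
  step 1: S5  (read 0: S0→S5)
  step 2: S5  (read 1: S5→S5)   ← first repeat (S5 seen earlier)
  step 3: S3  (read 0: S5→S3)
  step 4: S4  (read 0: S3→S4)
  step 5: S4  (read 0: S4→S4)
  step 6: S0  (read 1: S4→S0)

So i = 1, j = 2, giving x = w[0:1] = 0, y = w[1:2] = 1, z = w[2:6] = 0001.
Check: |xy| = 2 ≤ 6 and |y| = 1 ≥ 1. Reading y takes D from S5 back to S5, so every xyⁱz is accepted.

1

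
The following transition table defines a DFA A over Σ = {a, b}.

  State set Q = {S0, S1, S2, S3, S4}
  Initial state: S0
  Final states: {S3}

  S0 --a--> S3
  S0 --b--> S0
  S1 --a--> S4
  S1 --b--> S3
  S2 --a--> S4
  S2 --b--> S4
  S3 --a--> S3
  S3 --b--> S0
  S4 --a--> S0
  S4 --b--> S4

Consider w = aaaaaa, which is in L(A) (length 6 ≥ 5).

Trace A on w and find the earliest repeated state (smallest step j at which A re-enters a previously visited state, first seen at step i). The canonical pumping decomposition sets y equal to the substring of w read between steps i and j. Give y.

State sequence: S0 -a-> S3 -a-> S3 -a-> S3 -a-> S3 -a-> S3 -a-> S3
First repeat at step 2: S3 was already visited.

So i = 1, j = 2, giving x = w[0:1] = a, y = w[1:2] = a, z = w[2:6] = aaaa.
Check: |xy| = 2 ≤ 5 and |y| = 1 ≥ 1. Reading y takes A from S3 back to S3, so every xyⁱz is accepted.

a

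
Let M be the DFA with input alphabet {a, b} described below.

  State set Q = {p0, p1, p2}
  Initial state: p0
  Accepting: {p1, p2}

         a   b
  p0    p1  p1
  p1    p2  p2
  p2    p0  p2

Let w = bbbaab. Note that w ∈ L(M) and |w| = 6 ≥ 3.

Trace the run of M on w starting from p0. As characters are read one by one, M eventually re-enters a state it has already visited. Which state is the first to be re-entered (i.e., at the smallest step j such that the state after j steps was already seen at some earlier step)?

p2

Run of M on w = b b b a a b:
  step 0: p0  (start)
  step 1: p1  (read b: p0→p1)
  step 2: p2  (read b: p1→p2)
  step 3: p2  (read b: p2→p2)   ← first repeat (p2 seen earlier)
  step 4: p0  (read a: p2→p0)
  step 5: p1  (read a: p0→p1)
  step 6: p2  (read b: p1→p2)

The earliest repeat is at step j = 3: M is in p2, which it already visited at step i = 2.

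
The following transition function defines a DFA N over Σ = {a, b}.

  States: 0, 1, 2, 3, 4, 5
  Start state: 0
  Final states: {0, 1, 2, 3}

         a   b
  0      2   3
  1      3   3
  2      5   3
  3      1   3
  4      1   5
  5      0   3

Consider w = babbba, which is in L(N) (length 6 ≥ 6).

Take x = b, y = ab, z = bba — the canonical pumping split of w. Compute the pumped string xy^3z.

xy^3z = b·ab·ab·ab·bba = babababbba.
Reading y = ab takes N from 3 back to 3, so after x·y·y·y the machine is still in 3, and z then leads to the accepting state 1. Hence babababbba ∈ L(N).

babababbba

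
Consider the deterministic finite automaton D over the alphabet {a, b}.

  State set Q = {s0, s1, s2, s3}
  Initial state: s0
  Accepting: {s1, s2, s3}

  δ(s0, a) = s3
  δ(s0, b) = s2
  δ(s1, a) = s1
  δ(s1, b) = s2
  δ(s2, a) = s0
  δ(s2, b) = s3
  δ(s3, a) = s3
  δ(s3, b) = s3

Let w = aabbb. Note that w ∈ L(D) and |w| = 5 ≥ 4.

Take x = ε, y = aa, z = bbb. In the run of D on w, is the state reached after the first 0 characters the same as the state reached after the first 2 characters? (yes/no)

no

Run of D on the first 2 characters of w = a a:
  step 0: s0  (start)
  step 1: s3  (read a: s0→s3)
  step 2: s3  (read a: s3→s3)

After x (step 0): s0. After xy (step 2): s3.
They differ (s0 ≠ s3), so y is not a cycle from the state after x; this split is not the one the pumping-lemma construction produces, and pumping y need not keep the string in L(D).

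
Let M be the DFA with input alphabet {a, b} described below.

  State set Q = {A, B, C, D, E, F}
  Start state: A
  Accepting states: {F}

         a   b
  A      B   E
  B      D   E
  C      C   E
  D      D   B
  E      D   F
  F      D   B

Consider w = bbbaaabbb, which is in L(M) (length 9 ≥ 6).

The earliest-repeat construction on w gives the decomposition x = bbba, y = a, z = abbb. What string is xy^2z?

bbbaaaabbb

xy^2z = bbba·a·a·abbb = bbbaaaabbb.
Reading y = a takes M from D back to D, so after x·y·y the machine is still in D, and z then leads to the accepting state F. Hence bbbaaaabbb ∈ L(M).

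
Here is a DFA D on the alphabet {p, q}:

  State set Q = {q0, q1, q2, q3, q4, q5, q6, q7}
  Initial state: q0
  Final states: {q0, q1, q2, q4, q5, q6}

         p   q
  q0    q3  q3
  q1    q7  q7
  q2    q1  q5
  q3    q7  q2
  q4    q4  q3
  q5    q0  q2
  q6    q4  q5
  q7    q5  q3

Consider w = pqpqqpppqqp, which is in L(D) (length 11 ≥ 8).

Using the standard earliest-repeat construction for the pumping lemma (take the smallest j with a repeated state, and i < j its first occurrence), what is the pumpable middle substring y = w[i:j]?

Run of D on w = p q p q q p p p q q p:
  step 0: q0  (start)
  step 1: q3  (read p: q0→q3)
  step 2: q2  (read q: q3→q2)
  step 3: q1  (read p: q2→q1)
  step 4: q7  (read q: q1→q7)
  step 5: q3  (read q: q7→q3)   ← first repeat (q3 seen earlier)
  step 6: q7  (read p: q3→q7)
  step 7: q5  (read p: q7→q5)
  step 8: q0  (read p: q5→q0)
  step 9: q3  (read q: q0→q3)
  step 10: q2  (read q: q3→q2)
  step 11: q1  (read p: q2→q1)

So i = 1, j = 5, giving x = w[0:1] = p, y = w[1:5] = qpqq, z = w[5:11] = pppqqp.
Check: |xy| = 5 ≤ 8 and |y| = 4 ≥ 1. Reading y takes D from q3 back to q3, so every xyⁱz is accepted.
The DFA has 8 states, so the proof of the pumping lemma guarantees a repeated state among the first 8+1 visited; the segment between the two visits is the pumpable y.

qpqq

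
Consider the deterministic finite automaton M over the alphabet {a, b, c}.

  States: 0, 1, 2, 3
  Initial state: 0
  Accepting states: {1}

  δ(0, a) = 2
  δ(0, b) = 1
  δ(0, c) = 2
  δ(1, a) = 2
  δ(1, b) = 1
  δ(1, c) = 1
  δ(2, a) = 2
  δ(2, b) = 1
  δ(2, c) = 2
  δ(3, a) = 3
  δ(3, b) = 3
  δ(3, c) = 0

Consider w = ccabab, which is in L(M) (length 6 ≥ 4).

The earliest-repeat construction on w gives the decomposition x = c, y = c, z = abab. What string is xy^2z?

cccabab

xy^2z = c·c·c·abab = cccabab.
Reading y = c takes M from 2 back to 2, so after x·y·y the machine is still in 2, and z then leads to the accepting state 1. Hence cccabab ∈ L(M).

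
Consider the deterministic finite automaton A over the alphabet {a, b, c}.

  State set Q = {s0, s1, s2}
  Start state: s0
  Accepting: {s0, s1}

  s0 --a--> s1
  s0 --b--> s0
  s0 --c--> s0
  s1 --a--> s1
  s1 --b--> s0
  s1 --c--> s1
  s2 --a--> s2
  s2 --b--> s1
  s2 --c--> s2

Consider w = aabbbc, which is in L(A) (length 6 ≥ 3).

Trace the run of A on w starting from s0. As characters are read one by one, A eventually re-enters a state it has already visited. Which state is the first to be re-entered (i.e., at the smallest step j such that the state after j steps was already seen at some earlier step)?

s1

State sequence: s0 -a-> s1 -a-> s1 -b-> s0 -b-> s0 -b-> s0 -c-> s0
First repeat at step 2: s1 was already visited.

The earliest repeat is at step j = 2: A is in s1, which it already visited at step i = 1.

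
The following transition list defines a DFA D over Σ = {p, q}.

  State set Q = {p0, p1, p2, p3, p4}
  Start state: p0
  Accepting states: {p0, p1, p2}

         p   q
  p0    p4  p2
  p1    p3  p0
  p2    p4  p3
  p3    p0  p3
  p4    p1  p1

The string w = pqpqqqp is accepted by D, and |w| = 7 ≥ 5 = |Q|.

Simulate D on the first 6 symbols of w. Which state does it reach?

p3

State sequence: p0 -p-> p4 -q-> p1 -p-> p3 -q-> p3 -q-> p3 -q-> p3

After reading 6 characters, D is in state p3.
(This kind of state-tracing is the core of the pumping-lemma construction: with 5 states, pigeonhole forces a repeat within the first 5 steps.)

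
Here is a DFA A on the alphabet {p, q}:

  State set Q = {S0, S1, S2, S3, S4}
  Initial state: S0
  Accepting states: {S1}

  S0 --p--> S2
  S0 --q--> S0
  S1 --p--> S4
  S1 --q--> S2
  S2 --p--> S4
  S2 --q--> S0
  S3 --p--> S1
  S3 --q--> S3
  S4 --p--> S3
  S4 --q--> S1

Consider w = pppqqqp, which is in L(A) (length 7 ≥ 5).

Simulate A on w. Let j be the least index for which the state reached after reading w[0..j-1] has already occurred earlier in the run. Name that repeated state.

Run of A on w = p p p q q q p:
  step 0: S0  (start)
  step 1: S2  (read p: S0→S2)
  step 2: S4  (read p: S2→S4)
  step 3: S3  (read p: S4→S3)
  step 4: S3  (read q: S3→S3)   ← first repeat (S3 seen earlier)
  step 5: S3  (read q: S3→S3)
  step 6: S3  (read q: S3→S3)
  step 7: S1  (read p: S3→S1)

The earliest repeat is at step j = 4: A is in S3, which it already visited at step i = 3.
Pumping length from the standard proof: p = 5 (the number of states). The repeated state found above gives |xy| = j ≤ 5 and |y| = j − i ≥ 1.

S3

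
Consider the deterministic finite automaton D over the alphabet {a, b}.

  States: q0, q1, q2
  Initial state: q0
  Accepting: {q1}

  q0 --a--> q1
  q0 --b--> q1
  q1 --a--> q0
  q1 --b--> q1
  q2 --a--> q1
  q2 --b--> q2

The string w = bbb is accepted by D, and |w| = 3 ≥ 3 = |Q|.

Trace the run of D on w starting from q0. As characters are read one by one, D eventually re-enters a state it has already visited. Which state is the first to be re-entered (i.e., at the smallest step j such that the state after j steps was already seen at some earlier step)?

Run of D on w = b b b:
  step 0: q0  (start)
  step 1: q1  (read b: q0→q1)
  step 2: q1  (read b: q1→q1)   ← first repeat (q1 seen earlier)
  step 3: q1  (read b: q1→q1)

The earliest repeat is at step j = 2: D is in q1, which it already visited at step i = 1.

q1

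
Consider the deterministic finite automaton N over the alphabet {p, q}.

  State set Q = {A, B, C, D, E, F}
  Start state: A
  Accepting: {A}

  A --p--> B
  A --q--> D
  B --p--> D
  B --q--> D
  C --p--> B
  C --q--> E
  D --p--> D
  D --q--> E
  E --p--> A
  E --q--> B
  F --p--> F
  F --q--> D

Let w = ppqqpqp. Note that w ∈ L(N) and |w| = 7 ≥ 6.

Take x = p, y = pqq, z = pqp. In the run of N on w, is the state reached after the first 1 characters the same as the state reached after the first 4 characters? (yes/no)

yes

State sequence: A -p-> B -p-> D -q-> E -q-> B

After x (step 1): B. After xy (step 4): B.
They match, so y = pqq drives N around a cycle from B back to itself; pumping y any number of times keeps N in B before reading z, and xyⁱz ∈ L(N) for every i ≥ 0.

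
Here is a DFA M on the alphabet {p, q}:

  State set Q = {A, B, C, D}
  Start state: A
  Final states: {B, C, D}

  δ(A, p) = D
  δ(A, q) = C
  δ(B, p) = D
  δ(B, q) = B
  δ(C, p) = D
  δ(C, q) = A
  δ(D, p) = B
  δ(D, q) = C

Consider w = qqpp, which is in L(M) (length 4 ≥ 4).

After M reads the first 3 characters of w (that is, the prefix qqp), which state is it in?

Run of M on the first 3 characters of w = q q p:
  step 0: A  (start)
  step 1: C  (read q: A→C)
  step 2: A  (read q: C→A)
  step 3: D  (read p: A→D)

After reading 3 characters, M is in state D.

D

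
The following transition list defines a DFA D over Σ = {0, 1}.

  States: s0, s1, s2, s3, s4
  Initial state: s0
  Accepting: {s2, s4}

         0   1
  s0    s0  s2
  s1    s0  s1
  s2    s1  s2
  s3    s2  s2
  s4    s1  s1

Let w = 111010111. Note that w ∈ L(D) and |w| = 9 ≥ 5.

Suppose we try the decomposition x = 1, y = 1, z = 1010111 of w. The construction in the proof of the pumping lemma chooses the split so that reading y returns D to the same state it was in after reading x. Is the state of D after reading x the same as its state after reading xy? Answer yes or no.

yes

Run of D on the first 2 characters of w = 1 1:
  step 0: s0  (start)
  step 1: s2  (read 1: s0→s2)
  step 2: s2  (read 1: s2→s2)

After x (step 1): s2. After xy (step 2): s2.
They match, so y = 1 drives D around a cycle from s2 back to itself; pumping y any number of times keeps D in s2 before reading z, and xyⁱz ∈ L(D) for every i ≥ 0.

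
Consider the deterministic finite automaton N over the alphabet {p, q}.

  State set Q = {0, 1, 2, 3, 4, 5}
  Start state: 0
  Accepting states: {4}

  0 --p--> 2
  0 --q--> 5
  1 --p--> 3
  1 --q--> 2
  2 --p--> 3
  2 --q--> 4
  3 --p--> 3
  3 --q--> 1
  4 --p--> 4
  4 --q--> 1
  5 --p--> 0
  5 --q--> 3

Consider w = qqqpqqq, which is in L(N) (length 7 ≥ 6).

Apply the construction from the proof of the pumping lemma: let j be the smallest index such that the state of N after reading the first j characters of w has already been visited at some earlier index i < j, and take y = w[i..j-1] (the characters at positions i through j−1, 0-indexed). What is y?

qp

State sequence: 0 -q-> 5 -q-> 3 -q-> 1 -p-> 3 -q-> 1 -q-> 2 -q-> 4
First repeat at step 4: 3 was already visited.

So i = 2, j = 4, giving x = w[0:2] = qq, y = w[2:4] = qp, z = w[4:7] = qqq.
Check: |xy| = 4 ≤ 6 and |y| = 2 ≥ 1. Reading y takes N from 3 back to 3, so every xyⁱz is accepted.
Pumping length from the standard proof: p = 6 (the number of states). The repeated state found above gives |xy| = j ≤ 6 and |y| = j − i ≥ 1.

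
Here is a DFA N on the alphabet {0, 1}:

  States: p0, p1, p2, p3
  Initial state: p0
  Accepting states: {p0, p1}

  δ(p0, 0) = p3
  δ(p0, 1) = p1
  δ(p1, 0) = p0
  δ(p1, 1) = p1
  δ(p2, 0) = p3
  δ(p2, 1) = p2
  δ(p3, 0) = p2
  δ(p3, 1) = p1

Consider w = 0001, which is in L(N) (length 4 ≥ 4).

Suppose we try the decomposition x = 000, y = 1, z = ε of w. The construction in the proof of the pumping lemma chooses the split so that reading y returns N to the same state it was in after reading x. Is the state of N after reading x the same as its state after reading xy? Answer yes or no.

no

State sequence: p0 -0-> p3 -0-> p2 -0-> p3 -1-> p1

After x (step 3): p3. After xy (step 4): p1.
They differ (p3 ≠ p1), so y is not a cycle from the state after x; this split is not the one the pumping-lemma construction produces, and pumping y need not keep the string in L(N).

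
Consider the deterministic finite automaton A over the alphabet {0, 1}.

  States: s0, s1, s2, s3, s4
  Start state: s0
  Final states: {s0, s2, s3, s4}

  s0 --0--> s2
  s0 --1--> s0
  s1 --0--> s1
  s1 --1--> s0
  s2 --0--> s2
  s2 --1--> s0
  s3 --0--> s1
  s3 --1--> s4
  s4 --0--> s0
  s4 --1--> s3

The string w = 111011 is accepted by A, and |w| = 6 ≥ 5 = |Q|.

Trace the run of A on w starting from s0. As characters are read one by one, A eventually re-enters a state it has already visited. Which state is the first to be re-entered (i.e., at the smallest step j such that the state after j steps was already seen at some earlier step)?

State sequence: s0 -1-> s0 -1-> s0 -1-> s0 -0-> s2 -1-> s0 -1-> s0
First repeat at step 1: s0 was already visited.

The earliest repeat is at step j = 1: A is in s0, which it already visited at step i = 0.
The DFA has 5 states, so the proof of the pumping lemma guarantees a repeated state among the first 5+1 visited; the segment between the two visits is the pumpable y.

s0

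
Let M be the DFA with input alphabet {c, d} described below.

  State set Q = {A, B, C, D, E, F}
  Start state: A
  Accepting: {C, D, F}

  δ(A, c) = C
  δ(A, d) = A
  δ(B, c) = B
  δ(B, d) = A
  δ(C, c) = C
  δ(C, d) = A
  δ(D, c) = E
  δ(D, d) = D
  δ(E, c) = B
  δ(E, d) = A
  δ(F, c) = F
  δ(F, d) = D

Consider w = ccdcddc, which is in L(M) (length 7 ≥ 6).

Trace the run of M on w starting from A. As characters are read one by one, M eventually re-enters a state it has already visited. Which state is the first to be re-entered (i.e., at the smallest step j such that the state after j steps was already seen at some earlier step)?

C

State sequence: A -c-> C -c-> C -d-> A -c-> C -d-> A -d-> A -c-> C
First repeat at step 2: C was already visited.

The earliest repeat is at step j = 2: M is in C, which it already visited at step i = 1.
The DFA has 6 states, so the proof of the pumping lemma guarantees a repeated state among the first 6+1 visited; the segment between the two visits is the pumpable y.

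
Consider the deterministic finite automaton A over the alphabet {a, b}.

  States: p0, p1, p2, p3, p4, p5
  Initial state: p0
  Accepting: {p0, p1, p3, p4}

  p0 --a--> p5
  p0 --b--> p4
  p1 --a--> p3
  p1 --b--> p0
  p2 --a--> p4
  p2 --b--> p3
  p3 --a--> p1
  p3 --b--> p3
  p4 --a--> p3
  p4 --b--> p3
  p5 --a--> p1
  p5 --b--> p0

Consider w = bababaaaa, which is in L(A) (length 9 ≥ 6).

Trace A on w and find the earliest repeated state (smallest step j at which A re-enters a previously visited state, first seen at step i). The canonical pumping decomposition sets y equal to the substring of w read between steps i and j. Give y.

b

State sequence: p0 -b-> p4 -a-> p3 -b-> p3 -a-> p1 -b-> p0 -a-> p5 -a-> p1 -a-> p3 -a-> p1
First repeat at step 3: p3 was already visited.

So i = 2, j = 3, giving x = w[0:2] = ba, y = w[2:3] = b, z = w[3:9] = abaaaa.
Check: |xy| = 3 ≤ 6 and |y| = 1 ≥ 1. Reading y takes A from p3 back to p3, so every xyⁱz is accepted.
Since A has 6 states, any run of length ≥ 6 visits 6+1 states, so by pigeonhole some state repeats within the first 6 steps — that repeat gives the pumpable loop.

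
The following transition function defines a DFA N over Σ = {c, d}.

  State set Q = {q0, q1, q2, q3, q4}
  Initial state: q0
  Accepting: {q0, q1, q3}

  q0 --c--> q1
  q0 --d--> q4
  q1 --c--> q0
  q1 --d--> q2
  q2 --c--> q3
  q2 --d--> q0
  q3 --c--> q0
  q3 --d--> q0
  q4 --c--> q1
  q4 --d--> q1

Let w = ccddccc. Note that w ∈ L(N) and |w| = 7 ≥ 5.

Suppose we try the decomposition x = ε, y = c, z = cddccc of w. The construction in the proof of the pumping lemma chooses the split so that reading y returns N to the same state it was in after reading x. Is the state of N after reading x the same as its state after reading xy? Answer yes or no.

no

Run of N on the first 1 characters of w = c:
  step 0: q0  (start)
  step 1: q1  (read c: q0→q1)

After x (step 0): q0. After xy (step 1): q1.
They differ (q0 ≠ q1), so y is not a cycle from the state after x; this split is not the one the pumping-lemma construction produces, and pumping y need not keep the string in L(N).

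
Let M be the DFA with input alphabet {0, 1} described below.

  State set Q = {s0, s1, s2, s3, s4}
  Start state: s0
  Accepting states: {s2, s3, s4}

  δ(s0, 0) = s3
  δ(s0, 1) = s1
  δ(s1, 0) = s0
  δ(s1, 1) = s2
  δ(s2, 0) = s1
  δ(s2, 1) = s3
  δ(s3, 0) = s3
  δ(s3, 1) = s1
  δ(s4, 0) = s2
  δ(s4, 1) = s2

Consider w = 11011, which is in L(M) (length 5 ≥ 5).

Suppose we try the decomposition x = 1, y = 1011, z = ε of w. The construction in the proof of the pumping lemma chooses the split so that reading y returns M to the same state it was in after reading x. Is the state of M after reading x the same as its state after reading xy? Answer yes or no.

State sequence: s0 -1-> s1 -1-> s2 -0-> s1 -1-> s2 -1-> s3

After x (step 1): s1. After xy (step 5): s3.
They differ (s1 ≠ s3), so y is not a cycle from the state after x; this split is not the one the pumping-lemma construction produces, and pumping y need not keep the string in L(M).

no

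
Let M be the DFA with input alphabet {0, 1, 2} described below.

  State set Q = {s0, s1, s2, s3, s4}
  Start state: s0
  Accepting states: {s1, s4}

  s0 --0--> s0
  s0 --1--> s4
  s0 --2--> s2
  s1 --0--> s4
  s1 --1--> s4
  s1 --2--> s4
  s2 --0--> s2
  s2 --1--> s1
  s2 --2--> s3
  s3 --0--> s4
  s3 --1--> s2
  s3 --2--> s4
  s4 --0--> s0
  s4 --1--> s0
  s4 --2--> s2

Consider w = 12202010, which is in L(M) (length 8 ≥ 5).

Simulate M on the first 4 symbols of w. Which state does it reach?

s4

State sequence: s0 -1-> s4 -2-> s2 -2-> s3 -0-> s4

After reading 4 characters, M is in state s4.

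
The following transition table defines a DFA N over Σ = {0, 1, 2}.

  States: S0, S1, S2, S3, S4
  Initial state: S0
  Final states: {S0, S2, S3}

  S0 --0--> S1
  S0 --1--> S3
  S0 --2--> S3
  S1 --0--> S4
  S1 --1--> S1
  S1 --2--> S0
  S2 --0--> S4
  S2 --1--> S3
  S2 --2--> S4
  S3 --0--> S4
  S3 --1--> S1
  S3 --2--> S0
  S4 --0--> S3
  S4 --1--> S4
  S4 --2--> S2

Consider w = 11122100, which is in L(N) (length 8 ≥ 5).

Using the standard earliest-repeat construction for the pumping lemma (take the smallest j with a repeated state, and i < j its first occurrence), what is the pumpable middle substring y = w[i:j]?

1

State sequence: S0 -1-> S3 -1-> S1 -1-> S1 -2-> S0 -2-> S3 -1-> S1 -0-> S4 -0-> S3
First repeat at step 3: S1 was already visited.

So i = 2, j = 3, giving x = w[0:2] = 11, y = w[2:3] = 1, z = w[3:8] = 22100.
Check: |xy| = 3 ≤ 5 and |y| = 1 ≥ 1. Reading y takes N from S1 back to S1, so every xyⁱz is accepted.
With |Q| = 5, pigeonhole forces a state repeat no later than step 5; the substring read between the first and second visits to that state can be pumped.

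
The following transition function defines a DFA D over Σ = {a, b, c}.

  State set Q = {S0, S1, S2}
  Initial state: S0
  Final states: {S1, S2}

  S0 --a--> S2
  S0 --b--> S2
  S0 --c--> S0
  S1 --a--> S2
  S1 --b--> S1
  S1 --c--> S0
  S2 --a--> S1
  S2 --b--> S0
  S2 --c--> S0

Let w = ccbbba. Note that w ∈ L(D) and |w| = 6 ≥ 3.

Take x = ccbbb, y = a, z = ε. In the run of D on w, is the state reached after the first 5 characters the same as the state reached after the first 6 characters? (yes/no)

no

State sequence: S0 -c-> S0 -c-> S0 -b-> S2 -b-> S0 -b-> S2 -a-> S1

After x (step 5): S2. After xy (step 6): S1.
They differ (S2 ≠ S1), so y is not a cycle from the state after x; this split is not the one the pumping-lemma construction produces, and pumping y need not keep the string in L(D).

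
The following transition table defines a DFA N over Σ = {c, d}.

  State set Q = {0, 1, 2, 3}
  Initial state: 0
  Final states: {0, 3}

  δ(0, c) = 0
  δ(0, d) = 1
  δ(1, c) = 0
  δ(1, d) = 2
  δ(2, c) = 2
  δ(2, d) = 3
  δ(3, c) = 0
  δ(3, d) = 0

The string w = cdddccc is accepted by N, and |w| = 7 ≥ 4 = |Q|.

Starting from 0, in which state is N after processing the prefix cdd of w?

2

State sequence: 0 -c-> 0 -d-> 1 -d-> 2

After reading 3 characters, N is in state 2.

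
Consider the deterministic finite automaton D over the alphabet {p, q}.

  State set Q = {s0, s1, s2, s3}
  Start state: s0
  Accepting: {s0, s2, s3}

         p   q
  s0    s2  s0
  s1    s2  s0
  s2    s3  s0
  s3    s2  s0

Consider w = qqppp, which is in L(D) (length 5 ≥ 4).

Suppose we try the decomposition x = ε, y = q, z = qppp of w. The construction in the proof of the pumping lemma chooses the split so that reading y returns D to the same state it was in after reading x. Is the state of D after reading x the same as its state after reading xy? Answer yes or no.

Run of D on the first 1 characters of w = q:
  step 0: s0  (start)
  step 1: s0  (read q: s0→s0)

After x (step 0): s0. After xy (step 1): s0.
They match, so y = q drives D around a cycle from s0 back to itself; pumping y any number of times keeps D in s0 before reading z, and xyⁱz ∈ L(D) for every i ≥ 0.

yes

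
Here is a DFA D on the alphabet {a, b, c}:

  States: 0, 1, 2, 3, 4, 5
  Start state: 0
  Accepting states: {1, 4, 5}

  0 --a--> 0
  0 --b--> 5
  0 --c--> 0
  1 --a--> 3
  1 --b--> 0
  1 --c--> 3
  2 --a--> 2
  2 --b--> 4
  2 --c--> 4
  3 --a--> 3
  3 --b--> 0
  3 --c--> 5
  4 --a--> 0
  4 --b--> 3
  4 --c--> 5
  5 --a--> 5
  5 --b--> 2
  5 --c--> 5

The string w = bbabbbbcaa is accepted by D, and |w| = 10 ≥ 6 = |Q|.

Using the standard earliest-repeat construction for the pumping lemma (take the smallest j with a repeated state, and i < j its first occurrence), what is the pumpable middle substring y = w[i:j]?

Run of D on w = b b a b b b b c a a:
  step 0: 0  (start)
  step 1: 5  (read b: 0→5)
  step 2: 2  (read b: 5→2)
  step 3: 2  (read a: 2→2)   ← first repeat (2 seen earlier)
  step 4: 4  (read b: 2→4)
  step 5: 3  (read b: 4→3)
  step 6: 0  (read b: 3→0)
  step 7: 5  (read b: 0→5)
  step 8: 5  (read c: 5→5)
  step 9: 5  (read a: 5→5)
  step 10: 5  (read a: 5→5)

So i = 2, j = 3, giving x = w[0:2] = bb, y = w[2:3] = a, z = w[3:10] = bbbbcaa.
Check: |xy| = 3 ≤ 6 and |y| = 1 ≥ 1. Reading y takes D from 2 back to 2, so every xyⁱz is accepted.

a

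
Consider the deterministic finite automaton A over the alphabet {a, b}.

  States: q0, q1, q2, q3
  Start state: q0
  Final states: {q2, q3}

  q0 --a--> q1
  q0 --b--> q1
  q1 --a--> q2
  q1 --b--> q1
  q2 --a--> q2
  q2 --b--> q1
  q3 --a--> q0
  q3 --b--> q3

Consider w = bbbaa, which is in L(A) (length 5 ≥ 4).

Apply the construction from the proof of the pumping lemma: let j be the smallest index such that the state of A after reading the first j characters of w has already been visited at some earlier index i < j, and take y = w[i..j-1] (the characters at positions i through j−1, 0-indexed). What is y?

b

State sequence: q0 -b-> q1 -b-> q1 -b-> q1 -a-> q2 -a-> q2
First repeat at step 2: q1 was already visited.

So i = 1, j = 2, giving x = w[0:1] = b, y = w[1:2] = b, z = w[2:5] = baa.
Check: |xy| = 2 ≤ 4 and |y| = 1 ≥ 1. Reading y takes A from q1 back to q1, so every xyⁱz is accepted.
Pumping length from the standard proof: p = 4 (the number of states). The repeated state found above gives |xy| = j ≤ 4 and |y| = j − i ≥ 1.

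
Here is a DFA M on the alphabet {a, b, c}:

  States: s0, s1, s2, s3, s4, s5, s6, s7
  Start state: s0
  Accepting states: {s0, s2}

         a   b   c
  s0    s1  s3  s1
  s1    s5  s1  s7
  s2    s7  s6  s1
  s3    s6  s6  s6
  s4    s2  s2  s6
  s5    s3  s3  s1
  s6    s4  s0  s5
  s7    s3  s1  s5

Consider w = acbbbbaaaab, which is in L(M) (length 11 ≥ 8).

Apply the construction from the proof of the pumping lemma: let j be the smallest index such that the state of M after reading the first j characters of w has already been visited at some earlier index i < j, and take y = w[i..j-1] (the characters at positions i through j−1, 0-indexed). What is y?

State sequence: s0 -a-> s1 -c-> s7 -b-> s1 -b-> s1 -b-> s1 -b-> s1 -a-> s5 -a-> s3 -a-> s6 -a-> s4 -b-> s2
First repeat at step 3: s1 was already visited.

So i = 1, j = 3, giving x = w[0:1] = a, y = w[1:3] = cb, z = w[3:11] = bbbaaaab.
Check: |xy| = 3 ≤ 8 and |y| = 2 ≥ 1. Reading y takes M from s1 back to s1, so every xyⁱz is accepted.
The DFA has 8 states, so the proof of the pumping lemma guarantees a repeated state among the first 8+1 visited; the segment between the two visits is the pumpable y.

cb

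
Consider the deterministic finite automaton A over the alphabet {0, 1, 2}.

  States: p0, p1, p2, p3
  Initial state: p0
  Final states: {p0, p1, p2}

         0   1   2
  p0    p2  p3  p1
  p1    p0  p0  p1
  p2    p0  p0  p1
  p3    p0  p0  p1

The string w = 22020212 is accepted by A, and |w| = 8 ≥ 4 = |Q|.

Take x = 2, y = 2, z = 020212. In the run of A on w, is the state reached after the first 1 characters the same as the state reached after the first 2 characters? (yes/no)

Run of A on the first 2 characters of w = 2 2:
  step 0: p0  (start)
  step 1: p1  (read 2: p0→p1)
  step 2: p1  (read 2: p1→p1)

After x (step 1): p1. After xy (step 2): p1.
They match, so y = 2 drives A around a cycle from p1 back to itself; pumping y any number of times keeps A in p1 before reading z, and xyⁱz ∈ L(A) for every i ≥ 0.

yes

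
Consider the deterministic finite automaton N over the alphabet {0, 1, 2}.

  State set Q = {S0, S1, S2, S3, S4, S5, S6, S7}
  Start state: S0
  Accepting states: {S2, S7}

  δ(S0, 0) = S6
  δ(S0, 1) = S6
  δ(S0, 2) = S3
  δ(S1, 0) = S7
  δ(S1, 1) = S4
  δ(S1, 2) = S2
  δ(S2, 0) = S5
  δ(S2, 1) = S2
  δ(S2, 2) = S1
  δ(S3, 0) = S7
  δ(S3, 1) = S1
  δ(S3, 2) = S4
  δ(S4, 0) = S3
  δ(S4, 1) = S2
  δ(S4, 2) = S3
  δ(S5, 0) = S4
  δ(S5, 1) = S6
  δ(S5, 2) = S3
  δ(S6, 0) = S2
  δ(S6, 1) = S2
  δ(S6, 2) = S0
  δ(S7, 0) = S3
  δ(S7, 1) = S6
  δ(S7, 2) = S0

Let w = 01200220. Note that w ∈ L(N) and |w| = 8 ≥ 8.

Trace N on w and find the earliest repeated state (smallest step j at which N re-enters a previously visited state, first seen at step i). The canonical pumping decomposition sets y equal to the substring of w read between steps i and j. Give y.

22

State sequence: S0 -0-> S6 -1-> S2 -2-> S1 -0-> S7 -0-> S3 -2-> S4 -2-> S3 -0-> S7
First repeat at step 7: S3 was already visited.

So i = 5, j = 7, giving x = w[0:5] = 01200, y = w[5:7] = 22, z = w[7:8] = 0.
Check: |xy| = 7 ≤ 8 and |y| = 2 ≥ 1. Reading y takes N from S3 back to S3, so every xyⁱz is accepted.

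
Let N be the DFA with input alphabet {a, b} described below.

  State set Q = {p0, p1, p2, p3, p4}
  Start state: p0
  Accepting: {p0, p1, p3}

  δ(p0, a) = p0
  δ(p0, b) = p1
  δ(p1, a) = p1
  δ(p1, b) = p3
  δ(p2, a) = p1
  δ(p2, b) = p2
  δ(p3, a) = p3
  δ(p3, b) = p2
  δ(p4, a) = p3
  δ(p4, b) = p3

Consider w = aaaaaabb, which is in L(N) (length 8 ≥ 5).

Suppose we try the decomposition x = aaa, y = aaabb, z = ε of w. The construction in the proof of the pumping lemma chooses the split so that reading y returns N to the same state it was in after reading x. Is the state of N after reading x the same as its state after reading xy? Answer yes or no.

State sequence: p0 -a-> p0 -a-> p0 -a-> p0 -a-> p0 -a-> p0 -a-> p0 -b-> p1 -b-> p3

After x (step 3): p0. After xy (step 8): p3.
They differ (p0 ≠ p3), so y is not a cycle from the state after x; this split is not the one the pumping-lemma construction produces, and pumping y need not keep the string in L(N).

no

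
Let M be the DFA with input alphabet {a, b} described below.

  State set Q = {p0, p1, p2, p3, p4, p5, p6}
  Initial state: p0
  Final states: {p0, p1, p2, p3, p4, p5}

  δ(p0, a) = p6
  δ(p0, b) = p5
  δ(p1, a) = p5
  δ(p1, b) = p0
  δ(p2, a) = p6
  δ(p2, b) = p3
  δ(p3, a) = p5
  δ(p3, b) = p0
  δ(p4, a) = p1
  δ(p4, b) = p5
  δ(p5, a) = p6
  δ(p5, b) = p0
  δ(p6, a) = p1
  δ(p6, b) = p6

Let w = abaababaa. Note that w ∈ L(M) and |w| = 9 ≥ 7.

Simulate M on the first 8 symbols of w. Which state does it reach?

Run of M on the first 8 characters of w = a b a a b a b a:
  step 0: p0  (start)
  step 1: p6  (read a: p0→p6)
  step 2: p6  (read b: p6→p6)
  step 3: p1  (read a: p6→p1)
  step 4: p5  (read a: p1→p5)
  step 5: p0  (read b: p5→p0)
  step 6: p6  (read a: p0→p6)
  step 7: p6  (read b: p6→p6)
  step 8: p1  (read a: p6→p1)

After reading 8 characters, M is in state p1.
(This kind of state-tracing is the core of the pumping-lemma construction: with 7 states, pigeonhole forces a repeat within the first 7 steps.)

p1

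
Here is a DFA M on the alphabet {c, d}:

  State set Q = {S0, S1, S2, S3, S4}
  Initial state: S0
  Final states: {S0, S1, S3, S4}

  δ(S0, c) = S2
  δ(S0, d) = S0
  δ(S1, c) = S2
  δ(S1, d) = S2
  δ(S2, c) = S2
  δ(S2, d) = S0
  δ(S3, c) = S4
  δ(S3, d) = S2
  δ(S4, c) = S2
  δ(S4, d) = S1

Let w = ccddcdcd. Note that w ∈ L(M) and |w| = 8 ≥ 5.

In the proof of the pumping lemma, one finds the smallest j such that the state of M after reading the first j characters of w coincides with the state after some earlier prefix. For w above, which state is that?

S2

Run of M on w = c c d d c d c d:
  step 0: S0  (start)
  step 1: S2  (read c: S0→S2)
  step 2: S2  (read c: S2→S2)   ← first repeat (S2 seen earlier)
  step 3: S0  (read d: S2→S0)
  step 4: S0  (read d: S0→S0)
  step 5: S2  (read c: S0→S2)
  step 6: S0  (read d: S2→S0)
  step 7: S2  (read c: S0→S2)
  step 8: S0  (read d: S2→S0)

The earliest repeat is at step j = 2: M is in S2, which it already visited at step i = 1.
With |Q| = 5, pigeonhole forces a state repeat no later than step 5; the substring read between the first and second visits to that state can be pumped.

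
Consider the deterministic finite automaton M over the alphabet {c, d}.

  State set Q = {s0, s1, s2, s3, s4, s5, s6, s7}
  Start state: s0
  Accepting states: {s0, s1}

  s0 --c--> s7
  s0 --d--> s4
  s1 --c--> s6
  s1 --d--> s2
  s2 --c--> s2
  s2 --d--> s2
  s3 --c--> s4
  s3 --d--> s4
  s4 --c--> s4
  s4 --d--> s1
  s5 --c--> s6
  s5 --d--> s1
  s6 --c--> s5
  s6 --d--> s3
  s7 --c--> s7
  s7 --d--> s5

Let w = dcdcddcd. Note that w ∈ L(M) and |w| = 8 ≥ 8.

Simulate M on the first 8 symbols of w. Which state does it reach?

s1

State sequence: s0 -d-> s4 -c-> s4 -d-> s1 -c-> s6 -d-> s3 -d-> s4 -c-> s4 -d-> s1

After reading 8 characters, M is in state s1.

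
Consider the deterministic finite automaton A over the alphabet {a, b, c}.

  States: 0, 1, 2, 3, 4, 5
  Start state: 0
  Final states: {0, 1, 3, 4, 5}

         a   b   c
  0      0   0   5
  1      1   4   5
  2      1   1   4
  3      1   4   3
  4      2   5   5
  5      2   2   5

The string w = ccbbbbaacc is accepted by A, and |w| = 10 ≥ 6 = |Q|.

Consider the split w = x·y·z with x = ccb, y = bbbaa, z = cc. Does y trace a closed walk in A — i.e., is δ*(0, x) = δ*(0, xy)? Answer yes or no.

no

State sequence: 0 -c-> 5 -c-> 5 -b-> 2 -b-> 1 -b-> 4 -b-> 5 -a-> 2 -a-> 1

After x (step 3): 2. After xy (step 8): 1.
They differ (2 ≠ 1), so y is not a cycle from the state after x; this split is not the one the pumping-lemma construction produces, and pumping y need not keep the string in L(A).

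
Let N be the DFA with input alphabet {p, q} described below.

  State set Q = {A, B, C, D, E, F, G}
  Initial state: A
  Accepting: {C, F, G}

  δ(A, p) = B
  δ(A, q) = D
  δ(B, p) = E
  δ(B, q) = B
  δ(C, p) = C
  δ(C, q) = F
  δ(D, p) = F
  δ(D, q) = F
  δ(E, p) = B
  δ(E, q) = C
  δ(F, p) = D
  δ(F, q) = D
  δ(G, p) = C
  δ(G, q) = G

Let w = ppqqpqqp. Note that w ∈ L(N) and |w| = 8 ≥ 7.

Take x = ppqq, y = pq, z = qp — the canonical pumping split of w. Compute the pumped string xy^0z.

xy⁰z = xz = ppqq·qp = ppqqqp.
Reading y = pq takes N from F back to F, so after x the machine is still in F, and z then leads to the accepting state F. Hence ppqqqp ∈ L(N).

ppqqqp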